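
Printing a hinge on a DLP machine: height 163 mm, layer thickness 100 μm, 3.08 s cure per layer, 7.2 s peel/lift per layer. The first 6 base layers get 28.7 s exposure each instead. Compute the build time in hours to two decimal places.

Number of layers: 163 / 0.1 → 1630 (rounded up).
Burn-in layers = 6 × (28.7 + 7.2) = 215.4 s.
Regular layers = 1624 × (3.08 + 7.2), so 16694.72 s.
Total = 215.4 + 16694.72 = 16910.12 s = 4.70 hours.

4.70 hours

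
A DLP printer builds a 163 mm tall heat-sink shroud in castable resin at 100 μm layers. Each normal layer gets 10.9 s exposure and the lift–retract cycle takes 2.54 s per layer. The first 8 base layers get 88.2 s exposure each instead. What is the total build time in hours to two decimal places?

6.26 hours

Layers = ⌈163/0.1⌉ = 1630.
Burn-in layers: 8 × (88.2 + 2.54) → 725.92 s.
Normal layers = 1622 × (10.9 + 2.54) = 21799.68 s.
Sum: 725.92 + 21799.68 = 22525.6 s → 6.26 hours.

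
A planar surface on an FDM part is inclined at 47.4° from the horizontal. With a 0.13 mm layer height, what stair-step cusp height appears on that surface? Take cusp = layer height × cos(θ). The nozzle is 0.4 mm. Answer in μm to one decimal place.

88.0 μm

h_c = t·cos θ = 0.13 × 0.6769 = 0.087997 mm (88.0 μm).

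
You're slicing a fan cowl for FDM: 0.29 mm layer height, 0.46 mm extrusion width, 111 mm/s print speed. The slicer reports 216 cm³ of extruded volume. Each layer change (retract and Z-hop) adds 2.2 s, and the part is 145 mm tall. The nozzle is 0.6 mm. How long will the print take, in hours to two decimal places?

4.36 hours

Extrusion cross-section = 0.29 × 0.46 = 0.1334 mm².
Total extruded path = 216000/0.1334 = 1619190.4 mm.
Extrusion time: 1619190.4 / 111 → 14587.3 s.
Number of layers: 145 / 0.29 → 500 (rounded up).
Non-print overhead: 500 × 2.2 → 1100 s.
Altogether 14587.3 + 1100 = 15687.3 s, i.e. 4.36 hours.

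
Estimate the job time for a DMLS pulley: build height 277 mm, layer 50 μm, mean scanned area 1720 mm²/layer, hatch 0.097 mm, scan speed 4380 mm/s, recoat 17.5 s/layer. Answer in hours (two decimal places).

33.16 hours

Number of layers: 277 / 0.05 → 5540 (rounded up).
Scan path per layer = 1720 / 0.097 = 17732 mm.
Per-layer scan time: 17732 / 4380 → 4.0484 s.
Layer cycle = 4.0484 + 17.5, so 21.5484 s.
Total: 5540 × 21.5484 s = 119378.136 s → 33.16 hours.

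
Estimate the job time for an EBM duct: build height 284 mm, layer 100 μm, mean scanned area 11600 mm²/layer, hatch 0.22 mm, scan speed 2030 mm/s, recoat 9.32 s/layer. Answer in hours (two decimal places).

27.84 hours

Layer count = ceil(284 / 0.1) = 2840.
Per-layer scan distance = 11600 / 0.22, so 52727.3 mm.
Scan time per layer: 52727.3 / 2030 → 25.974 s.
Per-layer time = 25.974 + 9.32 = 35.294 s.
2840 layers × 35.294 s/layer = 100234.96 s, i.e. 27.84 hours.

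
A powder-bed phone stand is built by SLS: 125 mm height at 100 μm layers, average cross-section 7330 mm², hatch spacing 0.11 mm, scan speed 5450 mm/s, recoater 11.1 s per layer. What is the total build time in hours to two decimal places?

Number of layers: 125 / 0.1 → 1250 (rounded up).
Scan path per layer = 7330 / 0.11 = 66636.4 mm.
Per-layer scan time = 66636.4 / 5450, so 12.2269 s.
Per-layer time = 12.2269 + 11.1 = 23.3269 s.
Total: 1250 × 23.3269 s = 29158.625 s → 8.10 hours.

8.10 hours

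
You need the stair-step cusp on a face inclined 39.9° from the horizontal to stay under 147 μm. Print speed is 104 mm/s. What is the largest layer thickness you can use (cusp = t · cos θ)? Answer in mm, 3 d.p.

t = h_c / cos θ = 0.147 / 0.7672 = 0.192 mm.

0.192 mm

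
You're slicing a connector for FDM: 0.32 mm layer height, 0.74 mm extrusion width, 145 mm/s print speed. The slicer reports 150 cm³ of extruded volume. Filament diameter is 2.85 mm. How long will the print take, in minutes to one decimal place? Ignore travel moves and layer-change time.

72.8 minutes

Extrusion cross-section = 0.32 × 0.74 = 0.2368 mm².
Total extruded path = 150000/0.2368 = 633445.9 mm.
Extrusion time: 633445.9 / 145 → 4368.6 s.
Converting: 4368.6 s = 72.8 minutes.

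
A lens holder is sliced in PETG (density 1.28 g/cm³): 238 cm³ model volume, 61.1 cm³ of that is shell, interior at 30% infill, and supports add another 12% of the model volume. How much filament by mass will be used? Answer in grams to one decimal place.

182.7 g

Infill region = 238 − 61.1, so 176.9 cm³.
Infill deposited: 0.30 × 176.9 → 53.07 cm³.
Support = 0.12 × 238, so 28.56 cm³.
Total printed volume = 61.1 + 53.07 + 28.56 = 142.73 cm³.
Mass = 142.73 × 1.28, so 182.6944 g.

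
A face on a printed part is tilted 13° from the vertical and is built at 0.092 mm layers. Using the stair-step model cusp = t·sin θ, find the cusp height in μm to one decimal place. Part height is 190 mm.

sin(13°) = 0.2250, so cusp = 0.092 × 0.2250 = 0.0207 mm → 20.7 μm.

20.7 μm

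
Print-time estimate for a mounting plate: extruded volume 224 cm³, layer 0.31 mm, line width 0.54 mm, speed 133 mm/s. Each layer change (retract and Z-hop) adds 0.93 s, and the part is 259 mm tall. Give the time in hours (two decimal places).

3.01 hours

Bead cross-section = 0.31 × 0.54, so 0.1674 mm².
Toolpath length = 224 cm³ / 0.1674 mm² = 224000 / 0.1674 = 1338112.3 mm.
Extrusion time: 1338112.3 / 133 → 10061 s.
Layer count = ceil(259 / 0.31) = 836.
Non-print overhead = 836 × 0.93 = 777.48 s.
Total = 10061 + 777.48 = 10838.48 s = 3.01 hours.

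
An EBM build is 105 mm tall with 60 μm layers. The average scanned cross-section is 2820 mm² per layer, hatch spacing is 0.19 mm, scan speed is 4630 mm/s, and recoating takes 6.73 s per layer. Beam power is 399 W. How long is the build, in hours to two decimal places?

Number of layers: 105 / 0.06 → 1750 (rounded up).
Scan path per layer = 2820 / 0.19 = 14842.1 mm.
Beam time per layer: 14842.1 / 4630 → 3.2056 s.
Layer cycle = 3.2056 + 6.73 = 9.9356 s.
1750 layers × 9.9356 s/layer = 17387.3 s, i.e. 4.83 hours.

4.83 hours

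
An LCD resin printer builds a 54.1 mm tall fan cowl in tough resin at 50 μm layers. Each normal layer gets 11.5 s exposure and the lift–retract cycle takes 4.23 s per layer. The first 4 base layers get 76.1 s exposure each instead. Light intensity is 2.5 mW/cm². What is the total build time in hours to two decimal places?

4.80 hours

Number of layers: 54.1 / 0.05 → 1082 (rounded up).
Base layers = 4 × (76.1 + 4.23), so 321.32 s.
Remaining layers: 1078 × (11.5 + 4.23) → 16956.94 s.
Sum: 321.32 + 16956.94 = 17278.26 s → 4.80 hours.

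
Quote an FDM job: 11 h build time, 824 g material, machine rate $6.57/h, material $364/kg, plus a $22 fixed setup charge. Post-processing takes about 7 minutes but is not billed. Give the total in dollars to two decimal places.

Machine-time cost = 6.57 × 11 = $72.27.
Material cost: 364 × 824/1000 → $299.936.
Adding setup: 72.27 + 299.936 + 22 → 394.206 ≈ $394.21.

$394.21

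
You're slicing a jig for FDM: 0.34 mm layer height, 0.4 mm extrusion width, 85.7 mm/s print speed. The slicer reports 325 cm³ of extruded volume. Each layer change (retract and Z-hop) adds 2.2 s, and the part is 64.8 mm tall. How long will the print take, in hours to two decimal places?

Line area: 0.34 × 0.4 → 0.136 mm².
Toolpath length = 325 cm³ / 0.136 mm² = 325000 / 0.136 = 2389705.9 mm.
Extrusion time = 2389705.9 / 85.7, so 27884.5 s.
Number of layers: 64.8 / 0.34 → 191 (rounded up).
Non-print overhead: 191 × 2.2 → 420.2 s.
Altogether 27884.5 + 420.2 = 28304.7 s, i.e. 7.86 hours.

7.86 hours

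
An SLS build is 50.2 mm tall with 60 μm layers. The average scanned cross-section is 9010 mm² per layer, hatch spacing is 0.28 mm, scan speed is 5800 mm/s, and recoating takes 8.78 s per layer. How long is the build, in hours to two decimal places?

Layers = ⌈50.2/0.06⌉ = 837.
Per-layer scan distance: 9010 / 0.28 → 32178.6 mm.
Laser time per layer: 32178.6 / 5800 → 5.548 s.
Per-layer time = 5.548 + 8.78, so 14.328 s.
Total: 837 × 14.328 s = 11992.536 s → 3.33 hours.

3.33 hours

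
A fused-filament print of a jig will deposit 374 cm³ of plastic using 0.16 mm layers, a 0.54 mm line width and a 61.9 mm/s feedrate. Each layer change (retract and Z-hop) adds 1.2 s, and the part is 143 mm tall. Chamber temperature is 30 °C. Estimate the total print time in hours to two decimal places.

19.72 hours

Line area: 0.16 × 0.54 → 0.0864 mm².
Path length: 374000 mm³ / 0.0864 mm² → 4328703.7 mm.
Extrusion time: 4328703.7 / 61.9 → 69930.6 s.
Layers = ⌈143/0.16⌉ = 894.
Layer-change overhead = 894 × 1.2, so 1072.8 s.
Altogether 69930.6 + 1072.8 = 71003.4 s, i.e. 19.72 hours.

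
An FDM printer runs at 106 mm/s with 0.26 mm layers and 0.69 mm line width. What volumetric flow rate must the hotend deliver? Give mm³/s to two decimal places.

Extrusion cross-section: 0.26 × 0.69 → 0.1794 mm².
Volumetric flow = 106 × 0.1794 = 19.02 mm³/s.

19.02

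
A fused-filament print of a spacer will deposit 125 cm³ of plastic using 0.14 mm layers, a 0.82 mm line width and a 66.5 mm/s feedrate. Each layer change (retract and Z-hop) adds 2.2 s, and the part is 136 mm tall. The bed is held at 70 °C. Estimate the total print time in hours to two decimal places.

5.14 hours

Bead cross-section = 0.14 × 0.82 = 0.1148 mm².
Path length: 125000 mm³ / 0.1148 mm² → 1088850.2 mm.
Time extruding: 1088850.2 / 66.5 → 16373.7 s.
Layer count = ceil(136 / 0.14) = 972.
Layer-change overhead: 972 × 2.2 → 2138.4 s.
Altogether 16373.7 + 2138.4 = 18512.1 s, i.e. 5.14 hours.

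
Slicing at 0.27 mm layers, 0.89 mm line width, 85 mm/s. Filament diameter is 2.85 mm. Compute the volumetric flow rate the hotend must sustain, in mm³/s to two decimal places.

20.43

Bead cross-section: 0.27 × 0.89 → 0.2403 mm².
Q = v·A = 85 × 0.2403 = 20.43 mm³/s.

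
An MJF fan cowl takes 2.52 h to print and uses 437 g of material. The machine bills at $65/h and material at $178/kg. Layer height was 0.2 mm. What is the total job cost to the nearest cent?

$241.59

Machine-time cost = 65 × 2.52 = $163.80.
Material charge: 178 × 437/1000 → $77.786.
Job cost: 163.80 + 77.786 = 241.586 ≈ $241.59.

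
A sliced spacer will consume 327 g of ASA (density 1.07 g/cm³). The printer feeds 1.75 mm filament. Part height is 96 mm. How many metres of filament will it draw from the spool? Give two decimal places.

127.06 m

Volume = 327 g / 1.07 g·cm⁻³ = 305.6075 cm³ = 305607.5 mm³.
A = π r² = π × 0.875² = 2.4053 mm².
Length = 305607.5 / 2.4053 = 127055.88 mm = 127.06 m.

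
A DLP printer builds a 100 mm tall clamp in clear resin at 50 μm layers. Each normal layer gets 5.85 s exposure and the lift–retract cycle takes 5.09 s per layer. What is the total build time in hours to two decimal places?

Number of layers: 100 / 0.05 → 2000 (rounded up).
Per-layer time: 5.85 + 5.09 → 10.94 s.
Build time: 2000 × 10.94 s = 21880 s, i.e. 6.08 hours.

6.08 hours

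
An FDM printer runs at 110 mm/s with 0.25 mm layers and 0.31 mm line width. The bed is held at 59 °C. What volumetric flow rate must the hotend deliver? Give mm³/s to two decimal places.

8.53

Bead cross-section = 0.25 × 0.31, so 0.0775 mm².
Q = v·A = 110 × 0.0775 = 8.53 mm³/s.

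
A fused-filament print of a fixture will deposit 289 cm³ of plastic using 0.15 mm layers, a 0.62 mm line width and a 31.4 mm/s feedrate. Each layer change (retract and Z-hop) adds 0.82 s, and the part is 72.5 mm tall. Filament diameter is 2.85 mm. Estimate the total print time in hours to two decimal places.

27.60 hours

Bead cross-section = 0.15 × 0.62 = 0.093 mm².
Path length: 289000 mm³ / 0.093 mm² → 3107526.9 mm.
Time extruding: 3107526.9 / 31.4 → 98965.8 s.
Layer count = ceil(72.5 / 0.15) = 484.
Non-print overhead: 484 × 0.82 → 396.88 s.
Total = 98965.8 + 396.88 = 99362.68 s = 27.60 hours.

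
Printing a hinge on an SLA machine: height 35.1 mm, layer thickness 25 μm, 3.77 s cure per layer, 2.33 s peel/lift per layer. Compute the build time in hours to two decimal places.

2.38 hours

Layers = ⌈35.1/0.025⌉ = 1404.
Cycle time: 3.77 + 2.33 → 6.1 s.
Total = 1404 × 6.1 = 8564.4 s = 2.38 hours.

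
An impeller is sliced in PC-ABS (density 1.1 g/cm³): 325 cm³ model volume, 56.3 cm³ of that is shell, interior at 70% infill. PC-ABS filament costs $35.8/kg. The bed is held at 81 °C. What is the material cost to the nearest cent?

$9.62

Interior volume: 325 − 56.3 → 268.7 cm³.
Infill volume = 0.70 × 268.7, so 188.09 cm³.
Total printed volume = 56.3 + 188.09, so 244.39 cm³.
Mass: 244.39 × 1.1 → 268.829 g.
Cost = 268.829 g / 1000 × $35.8/kg = $9.62.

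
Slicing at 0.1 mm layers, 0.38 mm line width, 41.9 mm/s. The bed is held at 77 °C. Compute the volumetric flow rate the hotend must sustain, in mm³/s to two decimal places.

1.59

A = 0.1 × 0.38, so 0.038 mm².
Volumetric flow = 41.9 × 0.038 = 1.59 mm³/s.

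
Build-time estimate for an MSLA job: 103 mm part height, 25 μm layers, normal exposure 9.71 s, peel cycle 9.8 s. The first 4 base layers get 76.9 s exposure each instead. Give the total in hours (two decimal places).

Number of layers: 103 / 0.025 → 4120 (rounded up).
Burn-in layers = 4 × (76.9 + 9.8), so 346.8 s.
Regular layers = 4116 × (9.71 + 9.8) = 80303.16 s.
Sum: 346.8 + 80303.16 = 80649.96 s → 22.40 hours.

22.40 hours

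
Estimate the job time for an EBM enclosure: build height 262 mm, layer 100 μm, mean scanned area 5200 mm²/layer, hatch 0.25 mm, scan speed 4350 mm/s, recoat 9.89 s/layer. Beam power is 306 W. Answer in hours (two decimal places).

10.68 hours

Layer count = ceil(262 / 0.1) = 2620.
Hatch length per layer = 5200 / 0.25 = 20800 mm.
Scan time per layer = 20800 / 4350, so 4.7816 s.
Time per layer = 4.7816 + 9.89, so 14.6716 s.
2620 layers × 14.6716 s/layer = 38439.592 s, i.e. 10.68 hours.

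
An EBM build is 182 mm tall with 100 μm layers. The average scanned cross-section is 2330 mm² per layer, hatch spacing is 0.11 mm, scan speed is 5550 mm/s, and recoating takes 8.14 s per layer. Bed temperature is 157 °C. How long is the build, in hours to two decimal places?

6.04 hours

Layers = ⌈182/0.1⌉ = 1820.
Scan path per layer = 2330 / 0.11 = 21181.8 mm.
Per-layer scan time = 21181.8 / 5550, so 3.8165 s.
Layer cycle = 3.8165 + 8.14 = 11.9565 s.
1820 layers × 11.9565 s/layer = 21760.83 s, i.e. 6.04 hours.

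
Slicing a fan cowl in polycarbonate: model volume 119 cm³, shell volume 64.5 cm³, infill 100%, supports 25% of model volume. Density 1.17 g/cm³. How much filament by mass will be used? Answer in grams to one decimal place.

174.0 g

Infill region: 119 − 64.5 → 54.5 cm³.
Infill deposited: 1.00 × 54.5 → 54.5 cm³.
Support: 0.25 × 119 → 29.75 cm³.
Total extruded: 64.5 + 54.5 + 29.75 → 148.75 cm³.
Mass = 148.75 × 1.17 = 174.0375 g.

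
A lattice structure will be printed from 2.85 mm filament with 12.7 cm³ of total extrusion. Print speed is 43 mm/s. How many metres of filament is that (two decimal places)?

1.99 m

Cross-section of 2.85 mm filament: π·(2.85/2)² = 6.3794 mm².
Length = 12.7 cm³ / 6.3794 mm² = 12700 / 6.3794 = 1990.78 mm = 1.99 m.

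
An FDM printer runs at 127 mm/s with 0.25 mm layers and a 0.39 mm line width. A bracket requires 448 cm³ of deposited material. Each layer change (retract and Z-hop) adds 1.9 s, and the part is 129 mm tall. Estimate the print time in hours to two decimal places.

Bead cross-section: 0.25 × 0.39 → 0.0975 mm².
Path length: 448000 mm³ / 0.0975 mm² → 4594871.8 mm.
Time extruding = 4594871.8 / 127 = 36180.1 s.
Layer count = ceil(129 / 0.25) = 516.
Layer-change overhead = 516 × 1.9 = 980.4 s.
Altogether 36180.1 + 980.4 = 37160.5 s, i.e. 10.32 hours.

10.32 hours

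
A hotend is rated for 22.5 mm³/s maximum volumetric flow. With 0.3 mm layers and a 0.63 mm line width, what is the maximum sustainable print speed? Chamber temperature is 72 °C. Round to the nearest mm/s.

Extrusion cross-section: 0.3 × 0.63 → 0.189 mm².
v_max = Q/A = 22.5/0.189 = 119.05 mm/s → 119 mm/s.

119 mm/s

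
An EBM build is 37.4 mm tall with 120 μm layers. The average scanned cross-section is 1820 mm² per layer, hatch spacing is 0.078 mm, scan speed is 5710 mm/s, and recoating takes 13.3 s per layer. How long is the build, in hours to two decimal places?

1.51 hours

Number of layers: 37.4 / 0.12 → 312 (rounded up).
Hatch length per layer = 1820 / 0.078, so 23333.3 mm.
Per-layer scan time: 23333.3 / 5710 → 4.0864 s.
Layer cycle: 4.0864 + 13.3 → 17.3864 s.
Build time = 312 × 17.3864 = 5424.5568 s = 1.51 hours.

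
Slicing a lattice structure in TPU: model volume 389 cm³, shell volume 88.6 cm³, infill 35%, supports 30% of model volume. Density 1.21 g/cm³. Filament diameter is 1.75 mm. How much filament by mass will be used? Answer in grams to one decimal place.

375.6 g

Interior volume = 389 − 88.6 = 300.4 cm³.
Infill volume: 0.35 × 300.4 → 105.14 cm³.
Support = 0.30 × 389, so 116.7 cm³.
Total extruded = 88.6 + 105.14 + 116.7, so 310.44 cm³.
Mass = 310.44 × 1.21 = 375.6324 g.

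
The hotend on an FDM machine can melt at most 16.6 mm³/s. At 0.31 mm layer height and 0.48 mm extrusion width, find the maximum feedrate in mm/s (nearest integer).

112 mm/s

A = 0.31 × 0.48, so 0.1488 mm².
Max speed = 16.6 / 0.1488 = 111.56 ≈ 112 mm/s.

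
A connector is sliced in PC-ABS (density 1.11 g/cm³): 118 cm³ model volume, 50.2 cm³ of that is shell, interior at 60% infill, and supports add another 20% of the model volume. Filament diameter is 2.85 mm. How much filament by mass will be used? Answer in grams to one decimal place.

Volume inside the shell: 118 − 50.2 → 67.8 cm³.
Infill volume = 0.60 × 67.8, so 40.68 cm³.
Support: 0.20 × 118 → 23.6 cm³.
Total extruded = 50.2 + 40.68 + 23.6, so 114.48 cm³.
Mass = 114.48 × 1.11, so 127.0728 g.

127.1 g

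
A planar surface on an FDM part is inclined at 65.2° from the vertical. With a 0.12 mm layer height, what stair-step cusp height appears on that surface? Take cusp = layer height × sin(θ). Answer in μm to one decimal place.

Cusp = layer height × sin(65.2°) = 0.12 × 0.9078 = 0.108936 mm = 108.9 μm.

108.9 μm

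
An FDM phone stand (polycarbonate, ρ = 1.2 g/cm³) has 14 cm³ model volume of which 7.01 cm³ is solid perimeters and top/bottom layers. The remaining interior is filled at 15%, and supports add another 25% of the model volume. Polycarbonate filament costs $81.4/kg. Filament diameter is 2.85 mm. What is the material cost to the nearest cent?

$1.13

Volume inside the shell: 14 − 7.01 → 6.99 cm³.
Infill volume: 0.15 × 6.99 → 1.0485 cm³.
Support: 0.25 × 14 → 3.5 cm³.
Total printed volume: 7.01 + 1.0485 + 3.5 → 11.5585 cm³.
Mass: 11.5585 × 1.2 → 13.8702 g.
Cost = 13.8702 g / 1000 × $81.4/kg = $1.13.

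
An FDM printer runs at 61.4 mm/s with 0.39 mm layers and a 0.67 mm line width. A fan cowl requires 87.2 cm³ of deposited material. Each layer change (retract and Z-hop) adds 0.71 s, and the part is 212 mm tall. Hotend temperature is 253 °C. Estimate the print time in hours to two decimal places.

Extrusion cross-section = 0.39 × 0.67, so 0.2613 mm².
Toolpath length = 87.2 cm³ / 0.2613 mm² = 87200 / 0.2613 = 333716 mm.
Extrusion time = 333716 / 61.4 = 5435.1 s.
Layers = ⌈212/0.39⌉ = 544.
Layer-change overhead = 544 × 0.71, so 386.24 s.
Altogether 5435.1 + 386.24 = 5821.34 s, i.e. 1.62 hours.

1.62 hours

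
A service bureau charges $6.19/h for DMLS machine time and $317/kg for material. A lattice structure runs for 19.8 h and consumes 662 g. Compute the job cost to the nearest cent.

Machine-time cost = 6.19 × 19.8 = $122.562.
Material charge = 317 × 662/1000, so $209.854.
Job cost: 122.562 + 209.854 = 332.416 ≈ $332.42.

$332.42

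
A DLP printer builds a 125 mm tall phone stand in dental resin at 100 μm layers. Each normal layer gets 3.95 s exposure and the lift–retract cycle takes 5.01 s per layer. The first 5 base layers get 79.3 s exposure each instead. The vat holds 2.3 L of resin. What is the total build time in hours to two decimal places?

3.22 hours

Layer count = ceil(125 / 0.1) = 1250.
Base layers: 5 × (79.3 + 5.01) → 421.55 s.
Remaining layers = 1245 × (3.95 + 5.01) = 11155.2 s.
Sum: 421.55 + 11155.2 = 11576.75 s → 3.22 hours.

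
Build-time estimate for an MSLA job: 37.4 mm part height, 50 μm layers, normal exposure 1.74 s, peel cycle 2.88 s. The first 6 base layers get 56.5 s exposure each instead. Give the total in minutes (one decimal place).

63.1 minutes

Number of layers: 37.4 / 0.05 → 748 (rounded up).
Base layers = 6 × (56.5 + 2.88) = 356.28 s.
Regular layers: 742 × (1.74 + 2.88) → 3428.04 s.
Total = 356.28 + 3428.04 = 3784.32 s = 63.1 minutes.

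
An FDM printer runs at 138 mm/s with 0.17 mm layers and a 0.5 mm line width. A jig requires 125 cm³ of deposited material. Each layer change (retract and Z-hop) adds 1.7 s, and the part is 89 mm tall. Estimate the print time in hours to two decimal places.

Extrusion cross-section: 0.17 × 0.5 → 0.085 mm².
Toolpath length = 125 cm³ / 0.085 mm² = 125000 / 0.085 = 1470588.2 mm.
Extrusion time = 1470588.2 / 138, so 10656.4 s.
Number of layers: 89 / 0.17 → 524 (rounded up).
Z-hop total = 524 × 1.7 = 890.8 s.
Altogether 10656.4 + 890.8 = 11547.2 s, i.e. 3.21 hours.

3.21 hours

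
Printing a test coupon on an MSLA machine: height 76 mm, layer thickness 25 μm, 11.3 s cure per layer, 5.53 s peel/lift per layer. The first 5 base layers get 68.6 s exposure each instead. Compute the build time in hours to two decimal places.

Layers = ⌈76/0.025⌉ = 3040.
Base layers: 5 × (68.6 + 5.53) → 370.65 s.
Remaining layers = 3035 × (11.3 + 5.53), so 51079.05 s.
Total = 370.65 + 51079.05 = 51449.7 s = 14.29 hours.

14.29 hours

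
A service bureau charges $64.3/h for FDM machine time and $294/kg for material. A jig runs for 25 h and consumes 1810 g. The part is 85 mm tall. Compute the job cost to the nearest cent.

Time charge: 64.3 × 25 → $1607.50.
Material charge = 294 × 1810/1000 = $532.14.
Job cost: 1607.50 + 532.14 = $2139.64.

$2139.64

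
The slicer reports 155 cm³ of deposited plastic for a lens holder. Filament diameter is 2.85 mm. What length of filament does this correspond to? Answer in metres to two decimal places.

Cross-section of 2.85 mm filament: π·(2.85/2)² = 6.3794 mm².
Length = 155 cm³ / 6.3794 mm² = 155000 / 6.3794 = 24296.96 mm = 24.30 m.

24.30 m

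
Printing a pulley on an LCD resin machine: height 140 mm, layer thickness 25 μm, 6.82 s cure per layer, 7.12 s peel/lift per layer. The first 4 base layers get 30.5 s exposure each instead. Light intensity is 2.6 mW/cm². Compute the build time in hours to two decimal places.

Layer count = ceil(140 / 0.025) = 5600.
Burn-in layers: 4 × (30.5 + 7.12) → 150.48 s.
Remaining layers: 5596 × (6.82 + 7.12) → 78008.24 s.
Total = 150.48 + 78008.24 = 78158.72 s = 21.71 hours.

21.71 hours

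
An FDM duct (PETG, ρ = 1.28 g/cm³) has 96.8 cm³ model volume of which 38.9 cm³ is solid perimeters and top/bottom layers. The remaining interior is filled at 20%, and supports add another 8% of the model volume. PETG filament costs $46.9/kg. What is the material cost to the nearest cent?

$3.50

Volume inside the shell = 96.8 − 38.9 = 57.9 cm³.
Deposited infill: 0.20 × 57.9 → 11.58 cm³.
Support = 0.08 × 96.8, so 7.744 cm³.
Total printed volume: 38.9 + 11.58 + 7.744 → 58.224 cm³.
Mass = 58.224 × 1.28, so 74.52672 g.
At $46.9/kg: 74.52672/1000 × 46.9 = $3.50.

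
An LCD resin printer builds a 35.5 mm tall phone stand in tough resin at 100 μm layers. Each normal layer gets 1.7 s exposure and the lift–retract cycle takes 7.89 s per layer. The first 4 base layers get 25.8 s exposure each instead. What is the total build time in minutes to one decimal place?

58.3 minutes

Layers = ⌈35.5/0.1⌉ = 355.
Burn-in layers = 4 × (25.8 + 7.89), so 134.76 s.
Remaining layers: 351 × (1.7 + 7.89) → 3366.09 s.
Total = 134.76 + 3366.09 = 3500.85 s = 58.3 minutes.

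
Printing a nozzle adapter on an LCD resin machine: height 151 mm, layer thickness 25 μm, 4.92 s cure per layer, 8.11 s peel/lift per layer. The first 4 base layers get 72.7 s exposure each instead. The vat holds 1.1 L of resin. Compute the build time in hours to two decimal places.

21.94 hours

Layers = ⌈151/0.025⌉ = 6040.
Burn-in layers = 4 × (72.7 + 8.11), so 323.24 s.
Remaining layers: 6036 × (4.92 + 8.11) → 78649.08 s.
Sum: 323.24 + 78649.08 = 78972.32 s → 21.94 hours.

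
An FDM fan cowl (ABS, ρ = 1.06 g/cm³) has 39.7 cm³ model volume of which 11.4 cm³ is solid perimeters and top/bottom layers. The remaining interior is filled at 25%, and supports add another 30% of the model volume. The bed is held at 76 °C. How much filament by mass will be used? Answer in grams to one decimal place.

32.2 g

Volume inside the shell = 39.7 − 11.4, so 28.3 cm³.
Infill deposited = 0.25 × 28.3 = 7.075 cm³.
Support = 0.30 × 39.7 = 11.91 cm³.
Deposited volume = 11.4 + 7.075 + 11.91, so 30.385 cm³.
Mass = 30.385 × 1.06 = 32.2081 g.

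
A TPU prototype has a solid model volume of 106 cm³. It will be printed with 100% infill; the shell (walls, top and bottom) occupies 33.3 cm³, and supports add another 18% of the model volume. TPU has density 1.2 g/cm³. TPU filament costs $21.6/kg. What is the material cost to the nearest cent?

$3.24

Interior volume: 106 − 33.3 → 72.7 cm³.
Infill deposited = 1.00 × 72.7, so 72.7 cm³.
Support = 0.18 × 106 = 19.08 cm³.
Total printed volume = 33.3 + 72.7 + 19.08, so 125.08 cm³.
Mass = 125.08 × 1.2, so 150.096 g.
Cost = 150.096 g / 1000 × $21.6/kg = $3.24.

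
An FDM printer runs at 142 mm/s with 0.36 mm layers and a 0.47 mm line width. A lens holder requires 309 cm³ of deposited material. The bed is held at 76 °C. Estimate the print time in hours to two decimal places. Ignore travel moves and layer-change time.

3.57 hours

Bead cross-section = 0.36 × 0.47, so 0.1692 mm².
Toolpath length = 309 cm³ / 0.1692 mm² = 309000 / 0.1692 = 1826241.1 mm.
Time extruding = 1826241.1 / 142, so 12860.9 s.
Converting: 12860.9 s = 3.57 hours.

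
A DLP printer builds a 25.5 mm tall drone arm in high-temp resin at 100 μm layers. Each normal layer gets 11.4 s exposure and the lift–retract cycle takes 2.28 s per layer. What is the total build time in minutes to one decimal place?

Number of layers: 25.5 / 0.1 → 255 (rounded up).
Each layer takes: 11.4 + 2.28 → 13.68 s.
Build time: 255 × 13.68 s = 3488.4 s, i.e. 58.1 minutes.

58.1 minutes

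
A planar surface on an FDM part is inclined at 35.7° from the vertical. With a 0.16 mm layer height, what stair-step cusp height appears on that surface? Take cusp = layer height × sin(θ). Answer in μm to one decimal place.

h_c = t·sin θ = 0.16 × 0.5835 = 0.09336 mm (93.4 μm).

93.4 μm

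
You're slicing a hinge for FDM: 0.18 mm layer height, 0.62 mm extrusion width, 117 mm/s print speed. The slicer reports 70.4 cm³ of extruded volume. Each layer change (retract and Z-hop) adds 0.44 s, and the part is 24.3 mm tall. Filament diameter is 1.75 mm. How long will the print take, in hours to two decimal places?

Extrusion cross-section: 0.18 × 0.62 → 0.1116 mm².
Path length: 70400 mm³ / 0.1116 mm² → 630824.4 mm.
Print-move time: 630824.4 / 117 → 5391.7 s.
Number of layers: 24.3 / 0.18 → 135 (rounded up).
Layer-change overhead = 135 × 0.44 = 59.4 s.
Total = 5391.7 + 59.4 = 5451.1 s = 1.51 hours.

1.51 hours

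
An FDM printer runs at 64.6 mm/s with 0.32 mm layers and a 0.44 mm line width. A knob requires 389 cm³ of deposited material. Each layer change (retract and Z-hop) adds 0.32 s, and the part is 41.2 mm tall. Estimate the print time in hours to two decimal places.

11.89 hours

Line area = 0.32 × 0.44, so 0.1408 mm².
Path length: 389000 mm³ / 0.1408 mm² → 2762784.1 mm.
Time extruding = 2762784.1 / 64.6 = 42767.6 s.
Number of layers: 41.2 / 0.32 → 129 (rounded up).
Z-hop total = 129 × 0.32 = 41.28 s.
Altogether 42767.6 + 41.28 = 42808.88 s, i.e. 11.89 hours.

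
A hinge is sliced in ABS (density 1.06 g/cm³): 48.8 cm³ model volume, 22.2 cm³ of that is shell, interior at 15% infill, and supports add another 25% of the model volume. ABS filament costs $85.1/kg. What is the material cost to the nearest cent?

$3.46

Volume inside the shell = 48.8 − 22.2, so 26.6 cm³.
Deposited infill: 0.15 × 26.6 → 3.99 cm³.
Support: 0.25 × 48.8 → 12.2 cm³.
Total extruded: 22.2 + 3.99 + 12.2 → 38.39 cm³.
Mass = 38.39 × 1.06 = 40.6934 g.
Cost = 40.6934 g / 1000 × $85.1/kg = $3.46.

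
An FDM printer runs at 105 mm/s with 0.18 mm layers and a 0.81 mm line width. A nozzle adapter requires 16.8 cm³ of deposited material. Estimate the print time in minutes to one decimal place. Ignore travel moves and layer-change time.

Line area: 0.18 × 0.81 → 0.1458 mm².
Path length: 16800 mm³ / 0.1458 mm² → 115226.3 mm.
Print-move time = 115226.3 / 105, so 1097.4 s.
Converting: 1097.4 s = 18.3 minutes.

18.3 minutes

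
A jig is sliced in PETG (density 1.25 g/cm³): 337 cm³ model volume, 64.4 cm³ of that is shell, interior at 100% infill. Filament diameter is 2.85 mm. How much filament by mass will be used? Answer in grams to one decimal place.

421.3 g

Interior volume: 337 − 64.4 → 272.6 cm³.
Deposited infill: 1.00 × 272.6 → 272.6 cm³.
Total printed volume = 64.4 + 272.6 = 337 cm³.
Mass = 337 × 1.25, so 421.25 g.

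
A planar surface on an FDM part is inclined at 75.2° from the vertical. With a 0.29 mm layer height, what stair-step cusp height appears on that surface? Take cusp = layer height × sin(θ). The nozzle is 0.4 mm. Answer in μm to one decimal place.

280.4 μm

h_c = t·sin θ = 0.29 × 0.9668 = 0.280372 mm (280.4 μm).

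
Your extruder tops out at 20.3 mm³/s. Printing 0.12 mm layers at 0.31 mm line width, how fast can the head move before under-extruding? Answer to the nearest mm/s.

546 mm/s

A = 0.12 × 0.31 = 0.0372 mm².
Max speed = 20.3 / 0.0372 = 545.70 ≈ 546 mm/s.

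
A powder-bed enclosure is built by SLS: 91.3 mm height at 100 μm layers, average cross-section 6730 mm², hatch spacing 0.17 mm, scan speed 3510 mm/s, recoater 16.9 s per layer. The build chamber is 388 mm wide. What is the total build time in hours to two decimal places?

Number of layers: 91.3 / 0.1 → 913 (rounded up).
Scan path per layer = 6730 / 0.17, so 39588.2 mm.
Laser time per layer = 39588.2 / 3510, so 11.2787 s.
Per-layer time = 11.2787 + 16.9, so 28.1787 s.
913 layers × 28.1787 s/layer = 25727.1531 s, i.e. 7.15 hours.

7.15 hours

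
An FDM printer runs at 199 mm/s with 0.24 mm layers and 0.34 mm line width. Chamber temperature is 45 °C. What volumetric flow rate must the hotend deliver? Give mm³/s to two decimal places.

16.24

Bead cross-section = 0.24 × 0.34, so 0.0816 mm².
Q = v·A = 199 × 0.0816 = 16.24 mm³/s.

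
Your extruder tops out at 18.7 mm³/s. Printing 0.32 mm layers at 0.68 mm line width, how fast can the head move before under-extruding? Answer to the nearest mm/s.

Bead cross-section = 0.32 × 0.68, so 0.2176 mm².
v_max = Q/A = 18.7/0.2176 = 85.94 mm/s → 86 mm/s.

86 mm/s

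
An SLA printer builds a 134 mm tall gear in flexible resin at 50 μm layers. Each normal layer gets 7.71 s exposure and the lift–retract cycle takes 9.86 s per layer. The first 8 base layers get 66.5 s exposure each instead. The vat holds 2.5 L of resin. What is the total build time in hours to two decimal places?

13.21 hours

Number of layers: 134 / 0.05 → 2680 (rounded up).
Bottom layers: 8 × (66.5 + 9.86) → 610.88 s.
Normal layers = 2672 × (7.71 + 9.86), so 46947.04 s.
Total = 610.88 + 46947.04 = 47557.92 s = 13.21 hours.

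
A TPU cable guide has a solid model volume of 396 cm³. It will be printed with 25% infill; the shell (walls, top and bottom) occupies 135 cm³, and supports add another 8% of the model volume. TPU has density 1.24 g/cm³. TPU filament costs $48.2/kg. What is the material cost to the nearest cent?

$13.86

Interior volume = 396 − 135 = 261 cm³.
Infill volume: 0.25 × 261 → 65.25 cm³.
Support = 0.08 × 396, so 31.68 cm³.
Total extruded = 135 + 65.25 + 31.68 = 231.93 cm³.
Mass = 231.93 × 1.24 = 287.5932 g.
Cost = 287.5932 g / 1000 × $48.2/kg = $13.86.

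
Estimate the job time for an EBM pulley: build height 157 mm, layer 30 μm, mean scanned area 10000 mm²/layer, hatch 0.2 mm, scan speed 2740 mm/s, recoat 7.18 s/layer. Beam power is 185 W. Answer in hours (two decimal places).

Layers = ⌈157/0.03⌉ = 5234.
Per-layer scan distance = 10000 / 0.2, so 50000 mm.
Per-layer scan time: 50000 / 2740 → 18.2482 s.
Per-layer time = 18.2482 + 7.18, so 25.4282 s.
Build time = 5234 × 25.4282 = 133091.1988 s = 36.97 hours.

36.97 hours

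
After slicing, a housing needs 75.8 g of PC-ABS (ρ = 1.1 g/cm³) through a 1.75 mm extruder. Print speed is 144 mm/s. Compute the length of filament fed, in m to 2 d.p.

28.65 m

Volume = 75.8 g / 1.1 g·cm⁻³ = 68.9091 cm³ = 68909.1 mm³.
Cross-section of 1.75 mm filament: π·(1.75/2)² = 2.4053 mm².
Length = 68909.1 / 2.4053 = 28648.86 mm = 28.65 m.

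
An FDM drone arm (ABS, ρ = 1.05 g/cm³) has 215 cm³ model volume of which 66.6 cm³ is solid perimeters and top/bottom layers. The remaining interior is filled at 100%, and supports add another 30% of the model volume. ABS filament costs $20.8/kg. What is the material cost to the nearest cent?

Volume inside the shell = 215 − 66.6, so 148.4 cm³.
Deposited infill: 1.00 × 148.4 → 148.4 cm³.
Support = 0.30 × 215 = 64.5 cm³.
Total extruded = 66.6 + 148.4 + 64.5 = 279.5 cm³.
Mass: 279.5 × 1.05 → 293.475 g.
Cost = 293.475 g / 1000 × $20.8/kg = $6.10.

$6.10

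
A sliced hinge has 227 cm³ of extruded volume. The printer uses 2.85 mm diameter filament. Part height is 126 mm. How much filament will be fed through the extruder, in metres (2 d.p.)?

A = π r² = π × 1.425² = 6.3794 mm².
L = 227000 mm³ / 6.3794 mm² = 35583.28 mm, i.e. 35.58 m.

35.58 m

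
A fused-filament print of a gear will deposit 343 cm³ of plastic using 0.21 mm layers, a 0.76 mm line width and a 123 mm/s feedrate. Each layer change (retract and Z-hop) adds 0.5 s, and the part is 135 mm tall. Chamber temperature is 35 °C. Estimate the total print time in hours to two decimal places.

4.94 hours

Extrusion cross-section = 0.21 × 0.76 = 0.1596 mm².
Total extruded path = 343000/0.1596 = 2149122.8 mm.
Time extruding: 2149122.8 / 123 → 17472.5 s.
Layer count = ceil(135 / 0.21) = 643.
Non-print overhead: 643 × 0.5 → 321.5 s.
Altogether 17472.5 + 321.5 = 17794 s, i.e. 4.94 hours.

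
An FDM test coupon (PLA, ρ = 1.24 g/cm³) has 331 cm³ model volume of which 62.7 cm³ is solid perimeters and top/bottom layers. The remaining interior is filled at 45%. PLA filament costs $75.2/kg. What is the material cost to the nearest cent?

Volume inside the shell = 331 − 62.7, so 268.3 cm³.
Infill deposited = 0.45 × 268.3 = 120.735 cm³.
Deposited volume = 62.7 + 120.735, so 183.435 cm³.
Mass = 183.435 × 1.24 = 227.4594 g.
Cost = 227.4594 g / 1000 × $75.2/kg = $17.10.

$17.10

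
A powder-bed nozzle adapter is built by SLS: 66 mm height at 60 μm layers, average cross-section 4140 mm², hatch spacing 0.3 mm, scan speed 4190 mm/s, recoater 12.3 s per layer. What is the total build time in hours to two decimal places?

Number of layers: 66 / 0.06 → 1100 (rounded up).
Per-layer scan distance = 4140 / 0.3 = 13800 mm.
Scan time per layer = 13800 / 4190, so 3.2936 s.
Layer cycle: 3.2936 + 12.3 → 15.5936 s.
1100 layers × 15.5936 s/layer = 17152.96 s, i.e. 4.76 hours.

4.76 hours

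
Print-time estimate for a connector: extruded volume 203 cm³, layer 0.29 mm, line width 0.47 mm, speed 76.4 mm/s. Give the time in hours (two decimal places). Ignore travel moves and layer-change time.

Extrusion cross-section = 0.29 × 0.47, so 0.1363 mm².
Path length: 203000 mm³ / 0.1363 mm² → 1489361.7 mm.
Print-move time: 1489361.7 / 76.4 → 19494.3 s.
19494.3 s = 5.42 hours.

5.42 hours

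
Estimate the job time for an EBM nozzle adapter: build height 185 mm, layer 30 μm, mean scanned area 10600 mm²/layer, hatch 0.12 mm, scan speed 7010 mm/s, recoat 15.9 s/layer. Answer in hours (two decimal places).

Number of layers: 185 / 0.03 → 6167 (rounded up).
Per-layer scan distance: 10600 / 0.12 → 88333.3 mm.
Scan time per layer: 88333.3 / 7010 → 12.601 s.
Layer cycle = 12.601 + 15.9, so 28.501 s.
Total: 6167 × 28.501 s = 175765.667 s → 48.82 hours.

48.82 hours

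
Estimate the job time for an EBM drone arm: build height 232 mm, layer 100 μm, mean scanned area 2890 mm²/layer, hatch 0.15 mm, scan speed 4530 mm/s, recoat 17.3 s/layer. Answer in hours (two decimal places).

Layer count = ceil(232 / 0.1) = 2320.
Scan path per layer = 2890 / 0.15, so 19266.7 mm.
Per-layer scan time = 19266.7 / 4530 = 4.2531 s.
Time per layer: 4.2531 + 17.3 → 21.5531 s.
2320 layers × 21.5531 s/layer = 50003.192 s, i.e. 13.89 hours.

13.89 hours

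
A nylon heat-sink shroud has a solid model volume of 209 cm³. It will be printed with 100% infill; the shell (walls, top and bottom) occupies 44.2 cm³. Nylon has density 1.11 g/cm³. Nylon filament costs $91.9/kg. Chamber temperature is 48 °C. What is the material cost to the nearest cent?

Infill region = 209 − 44.2 = 164.8 cm³.
Deposited infill = 1.00 × 164.8 = 164.8 cm³.
Total extruded: 44.2 + 164.8 → 209 cm³.
Mass = 209 × 1.11 = 231.99 g.
Cost = 231.99 g / 1000 × $91.9/kg = $21.32.

$21.32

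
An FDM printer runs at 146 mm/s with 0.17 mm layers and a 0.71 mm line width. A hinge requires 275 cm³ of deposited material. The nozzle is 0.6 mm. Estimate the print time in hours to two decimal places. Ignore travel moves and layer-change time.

4.33 hours

Line area = 0.17 × 0.71, so 0.1207 mm².
Path length: 275000 mm³ / 0.1207 mm² → 2278376.1 mm.
Extrusion time = 2278376.1 / 146, so 15605.3 s.
Converting: 15605.3 s = 4.33 hours.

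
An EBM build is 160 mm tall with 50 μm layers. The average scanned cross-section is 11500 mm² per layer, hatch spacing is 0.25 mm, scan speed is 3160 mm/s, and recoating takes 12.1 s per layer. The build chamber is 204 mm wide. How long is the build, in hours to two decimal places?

23.70 hours

Layer count = ceil(160 / 0.05) = 3200.
Per-layer scan distance: 11500 / 0.25 → 46000 mm.
Per-layer scan time = 46000 / 3160, so 14.557 s.
Per-layer time = 14.557 + 12.1, so 26.657 s.
Total: 3200 × 26.657 s = 85302.4 s → 23.70 hours.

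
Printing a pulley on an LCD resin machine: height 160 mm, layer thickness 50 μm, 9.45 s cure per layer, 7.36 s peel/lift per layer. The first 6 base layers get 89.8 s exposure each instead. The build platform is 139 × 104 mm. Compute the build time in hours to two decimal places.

Layer count = ceil(160 / 0.05) = 3200.
Burn-in layers: 6 × (89.8 + 7.36) → 582.96 s.
Remaining layers = 3194 × (9.45 + 7.36), so 53691.14 s.
Total = 582.96 + 53691.14 = 54274.1 s = 15.08 hours.

15.08 hours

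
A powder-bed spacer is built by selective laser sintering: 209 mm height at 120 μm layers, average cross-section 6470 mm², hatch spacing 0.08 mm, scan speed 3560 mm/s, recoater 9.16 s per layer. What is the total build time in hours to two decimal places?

Layer count = ceil(209 / 0.12) = 1742.
Per-layer scan distance = 6470 / 0.08 = 80875 mm.
Per-layer scan time = 80875 / 3560, so 22.7177 s.
Per-layer time = 22.7177 + 9.16, so 31.8777 s.
Total: 1742 × 31.8777 s = 55530.9534 s → 15.43 hours.

15.43 hours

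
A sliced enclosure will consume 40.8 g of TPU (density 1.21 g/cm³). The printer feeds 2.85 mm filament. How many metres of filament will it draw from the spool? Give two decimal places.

5.29 m

Volume = 40.8 g / 1.21 g·cm⁻³ = 33.719 cm³ = 33719 mm³.
Cross-section of 2.85 mm filament: π·(2.85/2)² = 6.3794 mm².
L = V/A = 33719/6.3794 = 5285.61 mm → 5.29 m.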